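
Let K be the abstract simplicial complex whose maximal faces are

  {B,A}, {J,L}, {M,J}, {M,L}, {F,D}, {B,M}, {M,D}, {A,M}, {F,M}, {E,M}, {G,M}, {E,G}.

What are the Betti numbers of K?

b_0 = 1, b_1 = 4.

Fix the vertex order A < B < D < E < F < G < J < L < M and write every simplex with vertices in increasing order. Then dim K = 1 and the simplices of K are:

  0-simplices (9): A, B, D, E, F, G, J, L, M
  1-simplices (12): AB, AM, BM, DF, DM, EG, EM, FM, GM, JL, JM, LM

so the chain groups are C_0 ≅ Z^9, C_1 ≅ Z^12.

Boundary ∂_1: C_1 → C_0 maps an edge to its endpoints' difference, ∂[p,q] = q − p. For instance
  ∂LM = M − L.
The 9×12 boundary matrix has rank 8 and Smith normal form diag(1,1,1,1,1,1,1,1).

Computing H_k = (kernel of ∂_k) / (image of ∂_{k+1}):

  H_0: rank C_0 − rank ∂_1 = 9 − 8 = 1, and the invariant factors of ∂_1 are all 1, so H_0 ≅ Z.
  H_1: rank ker ∂_1 − rank ∂_2 = (12 − 8) − 0 = 4, and there is no ∂_2, so H_1 ≅ Z^4.

As a check, the Euler characteristic is 9 − 12 = -3, which agrees with 1 − 4 = -3.
(K is a triangulation of a wedge of 4 circles.)

Hence the Betti numbers are b_0 = 1, b_1 = 4.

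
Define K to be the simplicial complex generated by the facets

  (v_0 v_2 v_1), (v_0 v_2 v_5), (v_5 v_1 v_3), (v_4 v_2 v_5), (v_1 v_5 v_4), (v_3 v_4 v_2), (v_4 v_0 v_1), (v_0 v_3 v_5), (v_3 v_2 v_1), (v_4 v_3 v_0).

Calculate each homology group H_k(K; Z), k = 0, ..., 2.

K has 6 vertices, 15 edges, 10 triangles.
rank ∂_0 = 0, rank ∂_1 = 5 ⇒ b_0 = 6 − 0 − 5 = 1; all invariant factors of ∂_1 are 1 so no torsion. So H_0 ≅ Z.
rank ∂_1 = 5, rank ∂_2 = 10 ⇒ b_1 = 15 − 5 − 10 = 0; ∂_2 has invariant factor(s) [2] giving torsion. So H_1 ≅ Z/2.
rank ∂_2 = 10, rank ∂_3 = 0 ⇒ b_2 = 10 − 10 − 0 = 0. So H_2 ≅ 0.

H_0 ≅ Z,  H_1 ≅ Z/2,  H_2 = 0.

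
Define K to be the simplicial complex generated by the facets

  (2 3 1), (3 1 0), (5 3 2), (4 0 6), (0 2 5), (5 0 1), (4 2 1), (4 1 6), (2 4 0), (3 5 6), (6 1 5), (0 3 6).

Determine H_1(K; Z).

K has 7 vertices, 18 edges, 12 triangles.
rank ∂_1 = 6, rank ∂_2 = 12 ⇒ b_1 = 18 − 6 − 12 = 0; ∂_2 has invariant factor(s) [2] giving torsion. So H_1 ≅ Z/2.

H_1 = Z/2.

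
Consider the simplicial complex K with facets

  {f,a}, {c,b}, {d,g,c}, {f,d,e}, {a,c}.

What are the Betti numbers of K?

Order the vertices as a < b < c < d < e < f < g. Listing each simplex with vertices in this order, K has dimension 2 with simplices:

  0-simplices (7): a, b, c, d, e, f, g
  1-simplices (9): ac, af, bc, cd, cg, de, df, dg, ef
  2-simplices (2): cdg, def

so the chain groups are C_0 ≅ Z^7, C_1 ≅ Z^9, C_2 ≅ Z^2.

Boundary ∂_1: C_1 → C_0 is given by ∂[p,q] = [q] − [p]. For instance
  ∂df = f − d.
This gives a 7×9 integer matrix of rank 6; reducing to Smith normal form yields diagonal entries (1,1,1,1,1,1).

The boundary map ∂_2: C_2 → C_1 maps a triangle to the signed sum of its edges. For instance
  ∂def = ef − df + de,
  ∂cdg = dg − cg + cd.
This gives a 9×2 integer matrix of rank 2; reducing to Smith normal form yields diagonal entries (1,1).

Reading off H_k = ker ∂_k / im ∂_{k+1}:

  H_0: rank C_0 − rank ∂_1 = 7 − 6 = 1, and the invariant factors of ∂_1 are all 1, so H_0 = Z.
  H_1: rank ker ∂_1 − rank ∂_2 = (9 − 6) − 2 = 1, and the invariant factors of ∂_2 are all 1, so H_1 = Z.
  H_2: rank ker ∂_2 − rank ∂_3 = (2 − 2) − 0 = 0, and there is no ∂_3, so H_2 = 0.

Hence the Betti numbers are b_0 = 1, b_1 = 1, b_2 = 0.

b_0 = 1, b_1 = 1, b_2 = 0.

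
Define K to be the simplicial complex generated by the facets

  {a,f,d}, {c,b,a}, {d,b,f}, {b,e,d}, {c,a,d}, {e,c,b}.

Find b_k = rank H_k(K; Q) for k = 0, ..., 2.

b_0 = 1, b_1 = 1, b_2 = 0.

Take the total order a < b < c < d < e < f on the vertex set. Then K (dimension 2) consists of the simplices:

  0-simplices (6): a, b, c, d, e, f
  1-simplices (12): ab, ac, ad, af, bc, bd, be, bf, cd, ce, de, df
  2-simplices (6): abc, acd, adf, bce, bde, bdf

so the chain groups are C_0 ≅ Z^6, C_1 ≅ Z^12, C_2 ≅ Z^6.

The boundary map ∂_1: C_1 → C_0 is given by ∂[p,q] = [q] − [p].
As a 6×12 matrix over Z this has rank 5, with invariant factors (1,1,1,1,1).

∂_2: C_2 → C_1 maps a triangle to the signed sum of its edges. For instance
  ∂acd = cd − ad + ac,
  ∂abc = bc − ac + ab.
The 12×6 boundary matrix has rank 6 and Smith normal form diag(1,1,1,1,1,1).

From H_k ≅ ker(∂_k) / im(∂_{k+1}) we obtain:

  H_0: rank C_0 − rank ∂_1 = 6 − 5 = 1, and the invariant factors of ∂_1 are all 1, so H_0 = Z.
  H_1: rank ker ∂_1 − rank ∂_2 = (12 − 5) − 6 = 1, and the invariant factors of ∂_2 are all 1, so H_1 = Z.
  H_2: rank ker ∂_2 − rank ∂_3 = (6 − 6) − 0 = 0, and there is no ∂_3, so H_2 = 0.

As a check, the Euler characteristic is 6 − 12 + 6 = 0, which agrees with 1 − 1 + 0 = 0.
(K is a triangulation of the cylinder S^1 x I.)

Hence the Betti numbers are b_0 = 1, b_1 = 1, b_2 = 0.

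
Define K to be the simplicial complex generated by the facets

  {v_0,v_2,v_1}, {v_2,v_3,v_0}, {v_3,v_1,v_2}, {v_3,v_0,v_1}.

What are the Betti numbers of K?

b_0 = 1, b_1 = 0, b_2 = 1.

K has 4 vertices, 6 edges, 4 triangles.
rank ∂_0 = 0, rank ∂_1 = 3 ⇒ b_0 = 4 − 0 − 3 = 1; all invariant factors of ∂_1 are 1 so no torsion. So H_0 = Z.
rank ∂_1 = 3, rank ∂_2 = 3 ⇒ b_1 = 6 − 3 − 3 = 0; all invariant factors of ∂_2 are 1 so no torsion. So H_1 = 0.
rank ∂_2 = 3, rank ∂_3 = 0 ⇒ b_2 = 4 − 3 − 0 = 1. So H_2 = Z.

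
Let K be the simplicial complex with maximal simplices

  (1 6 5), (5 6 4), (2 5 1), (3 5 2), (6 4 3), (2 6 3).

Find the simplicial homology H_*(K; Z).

H_0 = Z,  H_1 = Z,  H_2 = 0.

We work with the vertex ordering 1 < 2 < 3 < 4 < 5 < 6. The simplices of K, each written with vertices in increasing order, are:

  0-simplices (6): [1], [2], [3], [4], [5], [6]
  1-simplices (12): [1,2], [1,5], [1,6], [2,3], [2,5], [2,6], [3,4], [3,5], [3,6], [4,5], [4,6], [5,6]
  2-simplices (6): [1,2,5], [1,5,6], [2,3,5], [2,3,6], [3,4,6], [4,5,6]

Hence C_0 ≅ Z^6, C_1 ≅ Z^12, C_2 ≅ Z^6.

∂_1: C_1 → C_0 maps an edge to its endpoints' difference, ∂[p,q] = q − p.
The resulting 6×12 matrix has rank 5, and its Smith normal form has invariant factors (1,1,1,1,1).

The boundary map ∂_2: C_2 → C_1 sends each 2-simplex [p,q,r] to [q,r] − [p,r] + [p,q]. For instance
  ∂[2,3,5] = [3,5] − [2,5] + [2,3],
  ∂[1,5,6] = [5,6] − [1,6] + [1,5].
As a 12×6 matrix over Z this has rank 6, with invariant factors (1,1,1,1,1,1).

Now H_k = ker ∂_k / im ∂_{k+1}, so:

  H_0: rank C_0 − rank ∂_1 = 6 − 5 = 1, and the invariant factors of ∂_1 are all 1, so H_0 ≅ Z.
  H_1: rank ker ∂_1 − rank ∂_2 = (12 − 5) − 6 = 1, and the invariant factors of ∂_2 are all 1, so H_1 ≅ Z.
  H_2: rank ker ∂_2 − rank ∂_3 = (6 − 6) − 0 = 0, and there is no ∂_3, so H_2 ≅ 0.

As a check, the Euler characteristic is 6 − 12 + 6 = 0, which agrees with 1 − 1 + 0 = 0.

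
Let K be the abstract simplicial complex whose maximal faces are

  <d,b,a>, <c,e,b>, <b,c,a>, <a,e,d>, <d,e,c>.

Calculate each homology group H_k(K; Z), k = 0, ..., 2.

H_0 ≅ Z,  H_1 ≅ Z,  H_2 = 0.

Order the vertices as a < b < c < d < e. Listing each simplex with vertices in this order, K has dimension 2 with simplices:

  0-simplices (5): a, b, c, d, e
  1-simplices (10): ab, ac, ad, ae, bc, bd, be, cd, ce, de
  2-simplices (5): abc, abd, ade, bce, cde

giving chain groups C_0 ≅ Z^5, C_1 ≅ Z^10, C_2 ≅ Z^5.

Boundary ∂_1: C_1 → C_0 maps an edge to its endpoints' difference, ∂[p,q] = q − p.
This gives a 5×10 integer matrix of rank 4; reducing to Smith normal form yields diagonal entries (1,1,1,1).

∂_2: C_2 → C_1 maps a triangle to the signed sum of its edges. For instance
  ∂abc = bc − ac + ab,
  ∂cde = de − ce + cd.
This gives a 10×5 integer matrix of rank 5; reducing to Smith normal form yields diagonal entries (1,1,1,1,1).

Now H_k = ker ∂_k / im ∂_{k+1}, so:

  H_0: rank C_0 − rank ∂_1 = 5 − 4 = 1, and the invariant factors of ∂_1 are all 1, so H_0 ≅ Z.
  H_1: rank ker ∂_1 − rank ∂_2 = (10 − 4) − 5 = 1, and the invariant factors of ∂_2 are all 1, so H_1 ≅ Z.
  H_2: rank ker ∂_2 − rank ∂_3 = (5 − 5) − 0 = 0, and there is no ∂_3, so H_2 ≅ 0.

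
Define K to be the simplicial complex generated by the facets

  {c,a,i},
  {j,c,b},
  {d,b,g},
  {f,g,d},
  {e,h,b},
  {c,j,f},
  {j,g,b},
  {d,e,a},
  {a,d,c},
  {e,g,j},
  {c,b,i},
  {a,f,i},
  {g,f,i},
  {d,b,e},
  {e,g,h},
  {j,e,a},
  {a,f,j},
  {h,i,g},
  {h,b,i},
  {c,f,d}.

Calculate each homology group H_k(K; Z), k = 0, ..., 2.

H_0 = Z,  H_1 = Z ⊕ Z/2,  H_2 = 0.

Order the vertices as a < b < c < d < e < f < g < h < i < j. Listing each simplex with vertices in this order, K has dimension 2 with simplices:

  0-simplices (10): a, b, c, d, e, f, g, h, i, j
  1-simplices (30): ac, ad, ae, af, ai, aj, bc, bd, be, bg, bh, bi, bj, cd, cf, ci, cj, de, df, dg, eg, eh, ej, fg, fi, fj, gh, gi, gj, hi
  2-simplices (20): acd, aci, ade, aej, afi, afj, bci, bcj, bde, bdg, beh, bgj, bhi, cdf, cfj, dfg, egh, egj, fgi, ghi

giving chain groups C_0 ≅ Z^10, C_1 ≅ Z^30, C_2 ≅ Z^20.

∂_1: C_1 → C_0 maps an edge to its endpoints' difference, ∂[p,q] = q − p.
As a 10×30 matrix over Z this has rank 9, with invariant factors (1,1,1,1,1,1,1,1,1).

∂_2: C_2 → C_1 sends each 2-simplex [p,q,r] to [q,r] − [p,r] + [p,q]. For instance
  ∂cfj = fj − cj + cf,
  ∂afj = fj − aj + af.
The resulting 30×20 matrix has rank 20, and its Smith normal form has invariant factors (1,1,1,1,1,1,1,1,1,1,1,1,1,1,1,1,1,1,1,2).

From H_k ≅ ker(∂_k) / im(∂_{k+1}) we obtain:

  H_0: rank C_0 − rank ∂_1 = 10 − 9 = 1, and the invariant factors of ∂_1 are all 1, so H_0 ≅ Z.
  H_1: rank ker ∂_1 − rank ∂_2 = (30 − 9) − 20 = 1, and ∂_2 has invariant factor 2 > 1, so H_1 ≅ Z ⊕ Z/2.
  H_2: rank ker ∂_2 − rank ∂_3 = (20 − 20) − 0 = 0, and there is no ∂_3, so H_2 ≅ 0.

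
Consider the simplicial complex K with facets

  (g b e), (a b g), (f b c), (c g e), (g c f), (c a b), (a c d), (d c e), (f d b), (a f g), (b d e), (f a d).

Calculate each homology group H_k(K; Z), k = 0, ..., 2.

Take the total order a < b < c < d < e < f < g on the vertex set. Then K (dimension 2) consists of the simplices:

  0-simplices (7): a, b, c, d, e, f, g
  1-simplices (18): ab, ac, ad, af, ag, bc, bd, be, bf, bg, cd, ce, cf, cg, de, df, eg, fg
  2-simplices (12): abc, abg, acd, adf, afg, bcf, bde, bdf, beg, cde, ceg, cfg

giving chain groups C_0 ≅ Z^7, C_1 ≅ Z^18, C_2 ≅ Z^12.

The boundary map ∂_1: C_1 → C_0 sends each edge [p,q] (with p < q) to q − p. For instance
  ∂eg = g − e.
As a 7×18 matrix over Z this has rank 6, with invariant factors (1,1,1,1,1,1).

Boundary ∂_2: C_2 → C_1 acts by ∂[p,q,r] = [q,r] − [p,r] + [p,q]. For instance
  ∂bde = de − be + bd,
  ∂ceg = eg − cg + ce.
The 18×12 boundary matrix has rank 12 and Smith normal form diag(1,1,1,1,1,1,1,1,1,1,1,2).

From H_k ≅ ker(∂_k) / im(∂_{k+1}) we obtain:

  H_0: rank C_0 − rank ∂_1 = 7 − 6 = 1, and the invariant factors of ∂_1 are all 1, so H_0 = Z.
  H_1: rank ker ∂_1 − rank ∂_2 = (18 − 6) − 12 = 0, and ∂_2 has invariant factor 2 > 1, so H_1 = Z/2Z.
  H_2: rank ker ∂_2 − rank ∂_3 = (12 − 12) − 0 = 0, and there is no ∂_3, so H_2 = 0.

(K is a triangulation of the real projective plane RP^2.)

H_0 = Z,  H_1 = Z/2Z,  H_2 = 0.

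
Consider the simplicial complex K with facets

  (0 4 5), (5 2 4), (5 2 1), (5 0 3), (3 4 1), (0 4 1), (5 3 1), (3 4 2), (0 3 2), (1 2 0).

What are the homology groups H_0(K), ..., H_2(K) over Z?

H_0 = Z,  H_1 = Z_2,  H_2 = 0.

Fix the vertex order 0 < 1 < 2 < 3 < 4 < 5 and write every simplex with vertices in increasing order. Then dim K = 2 and the simplices of K are:

  0-simplices (6): [0], [1], [2], [3], [4], [5]
  1-simplices (15): [0,1], [0,2], [0,3], [0,4], [0,5], [1,2], [1,3], [1,4], [1,5], [2,3], [2,4], [2,5], [3,4], [3,5], [4,5]
  2-simplices (10): [0,1,2], [0,1,4], [0,2,3], [0,3,5], [0,4,5], [1,2,5], [1,3,4], [1,3,5], [2,3,4], [2,4,5]

so the chain groups are C_0 ≅ Z^6, C_1 ≅ Z^15, C_2 ≅ Z^10.

Boundary ∂_1: C_1 → C_0 is given by ∂[p,q] = [q] − [p]. For instance
  ∂[3,5] = [5] − [3].
This gives a 6×15 integer matrix of rank 5; reducing to Smith normal form yields diagonal entries (1,1,1,1,1).

Boundary ∂_2: C_2 → C_1 maps a triangle to the signed sum of its edges. For instance
  ∂[1,2,5] = [2,5] − [1,5] + [1,2],
  ∂[1,3,4] = [3,4] − [1,4] + [1,3].
As a 15×10 matrix over Z this has rank 10, with invariant factors (1,1,1,1,1,1,1,1,1,2).

From H_k ≅ ker(∂_k) / im(∂_{k+1}) we obtain:

  H_0: rank C_0 − rank ∂_1 = 6 − 5 = 1, and the invariant factors of ∂_1 are all 1, so H_0 ≅ Z.
  H_1: rank ker ∂_1 − rank ∂_2 = (15 − 5) − 10 = 0, and ∂_2 has invariant factor 2 > 1, so H_1 ≅ Z_2.
  H_2: rank ker ∂_2 − rank ∂_3 = (10 − 10) − 0 = 0, and there is no ∂_3, so H_2 ≅ 0.

(K is a triangulation of the real projective plane RP^2.)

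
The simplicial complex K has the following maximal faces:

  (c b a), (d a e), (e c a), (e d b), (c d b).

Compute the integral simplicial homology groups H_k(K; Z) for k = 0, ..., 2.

H_0 ≅ Z,  H_1 ≅ Z,  H_2 = 0.

Order the vertices as a < b < c < d < e. Listing each simplex with vertices in this order, K has dimension 2 with simplices:

  0-simplices (5): a, b, c, d, e
  1-simplices (10): ab, ac, ad, ae, bc, bd, be, cd, ce, de
  2-simplices (5): abc, ace, ade, bcd, bde

so the chain groups are C_0 ≅ Z^5, C_1 ≅ Z^10, C_2 ≅ Z^5.

Boundary ∂_1: C_1 → C_0 maps an edge to its endpoints' difference, ∂[p,q] = q − p. For instance
  ∂ce = e − c.
The resulting 5×10 matrix has rank 4, and its Smith normal form has invariant factors (1,1,1,1).

∂_2: C_2 → C_1 maps a triangle to the signed sum of its edges. For instance
  ∂abc = bc − ac + ab,
  ∂ace = ce − ae + ac.
The resulting 10×5 matrix has rank 5, and its Smith normal form has invariant factors (1,1,1,1,1).

From H_k ≅ ker(∂_k) / im(∂_{k+1}) we obtain:

  H_0: rank C_0 − rank ∂_1 = 5 − 4 = 1, and the invariant factors of ∂_1 are all 1, so H_0 ≅ Z.
  H_1: rank ker ∂_1 − rank ∂_2 = (10 − 4) − 5 = 1, and the invariant factors of ∂_2 are all 1, so H_1 ≅ Z.
  H_2: rank ker ∂_2 − rank ∂_3 = (5 − 5) − 0 = 0, and there is no ∂_3, so H_2 ≅ 0.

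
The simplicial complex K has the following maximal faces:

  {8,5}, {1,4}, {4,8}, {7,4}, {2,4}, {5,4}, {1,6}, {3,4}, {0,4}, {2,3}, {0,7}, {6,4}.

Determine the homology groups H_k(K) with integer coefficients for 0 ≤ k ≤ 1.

H_0 ≅ Z,  H_1 ≅ Z^4.

We work with the vertex ordering 0 < 1 < 2 < 3 < 4 < 5 < 6 < 7 < 8. The simplices of K, each written with vertices in increasing order, are:

  0-simplices (9): [0], [1], [2], [3], [4], [5], [6], [7], [8]
  1-simplices (12): [0,4], [0,7], [1,4], [1,6], [2,3], [2,4], [3,4], [4,5], [4,6], [4,7], [4,8], [5,8]

Hence C_0 ≅ Z^9, C_1 ≅ Z^12.

The boundary map ∂_1: C_1 → C_0 sends each edge [p,q] (with p < q) to q − p. For instance
  ∂[0,4] = [4] − [0].
This gives a 9×12 integer matrix of rank 8; reducing to Smith normal form yields diagonal entries (1,1,1,1,1,1,1,1).

Now H_k = ker ∂_k / im ∂_{k+1}, so:

  H_0: rank C_0 − rank ∂_1 = 9 − 8 = 1, and the invariant factors of ∂_1 are all 1, so H_0 ≅ Z.
  H_1: rank ker ∂_1 − rank ∂_2 = (12 − 8) − 0 = 4, and there is no ∂_2, so H_1 ≅ Z^4.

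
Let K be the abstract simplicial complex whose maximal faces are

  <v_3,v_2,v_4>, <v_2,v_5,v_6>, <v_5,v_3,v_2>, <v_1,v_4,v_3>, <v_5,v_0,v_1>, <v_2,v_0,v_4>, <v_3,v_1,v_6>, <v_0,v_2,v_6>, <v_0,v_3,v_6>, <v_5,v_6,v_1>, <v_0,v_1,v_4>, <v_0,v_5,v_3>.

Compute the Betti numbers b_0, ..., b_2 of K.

We work with the vertex ordering v_0 < v_1 < v_2 < v_3 < v_4 < v_5 < v_6. The simplices of K, each written with vertices in increasing order, are:

  0-simplices (7): [v_0], [v_1], [v_2], [v_3], [v_4], [v_5], [v_6]
  1-simplices (18): (18 of them)
  2-simplices (12): (12 of them)

so the chain groups are C_0 ≅ Z^7, C_1 ≅ Z^18, C_2 ≅ Z^12.

The boundary map ∂_1: C_1 → C_0 maps an edge to its endpoints' difference, ∂[p,q] = q − p. For instance
  ∂[v_2,v_4] = [v_4] − [v_2].
This gives a 7×18 integer matrix of rank 6; reducing to Smith normal form yields diagonal entries (1,1,1,1,1,1).

Boundary ∂_2: C_2 → C_1 acts by ∂[p,q,r] = [q,r] − [p,r] + [p,q]. For instance
  ∂[v_1,v_3,v_4] = [v_3,v_4] − [v_1,v_4] + [v_1,v_3],
  ∂[v_0,v_2,v_6] = [v_2,v_6] − [v_0,v_6] + [v_0,v_2].
The 18×12 boundary matrix has rank 12 and Smith normal form diag(1,1,1,1,1,1,1,1,1,1,1,2).

Now H_k = ker ∂_k / im ∂_{k+1}, so:

  H_0: rank C_0 − rank ∂_1 = 7 − 6 = 1, and the invariant factors of ∂_1 are all 1, so H_0 = Z.
  H_1: rank ker ∂_1 − rank ∂_2 = (18 − 6) − 12 = 0, and ∂_2 has invariant factor 2 > 1, so H_1 = Z/2.
  H_2: rank ker ∂_2 − rank ∂_3 = (12 − 12) − 0 = 0, and there is no ∂_3, so H_2 = 0.

(K is a triangulation of the real projective plane RP^2.)

Hence the Betti numbers are b_0 = 1, b_1 = 0, b_2 = 0.

b_0 = 1, b_1 = 0, b_2 = 0.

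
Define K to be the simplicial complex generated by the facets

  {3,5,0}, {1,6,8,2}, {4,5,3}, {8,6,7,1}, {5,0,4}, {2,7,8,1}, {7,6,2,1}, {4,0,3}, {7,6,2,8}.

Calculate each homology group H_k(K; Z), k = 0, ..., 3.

H_0 ≅ Z^2,  H_1 = 0,  H_2 ≅ Z,  H_3 ≅ Z.

Order the vertices as 0 < 1 < 2 < 3 < 4 < 5 < 6 < 7 < 8. Listing each simplex with vertices in this order, K has dimension 3 with simplices:

  0-simplices (9): [0], [1], [2], [3], [4], [5], [6], [7], [8]
  1-simplices (16): [0,3], [0,4], [0,5], [1,2], [1,6], [1,7], [1,8], [2,6], [2,7], [2,8], [3,4], [3,5], [4,5], [6,7], [6,8], [7,8]
  2-simplices (14): [0,3,4], [0,3,5], [0,4,5], [1,2,6], [1,2,7], [1,2,8], [1,6,7], [1,6,8], [1,7,8], [2,6,7], [2,6,8], [2,7,8], [3,4,5], [6,7,8]
  3-simplices (5): [1,2,6,7], [1,2,6,8], [1,2,7,8], [1,6,7,8], [2,6,7,8]

giving chain groups C_0 ≅ Z^9, C_1 ≅ Z^16, C_2 ≅ Z^14, C_3 ≅ Z^5.

The boundary map ∂_1: C_1 → C_0 is given by ∂[p,q] = [q] − [p]. For instance
  ∂[2,6] = [6] − [2].
The resulting 9×16 matrix has rank 7, and its Smith normal form has invariant factors (1,1,1,1,1,1,1).

Boundary ∂_2: C_2 → C_1 sends each 2-simplex [p,q,r] to [q,r] − [p,r] + [p,q]. For instance
  ∂[1,6,7] = [6,7] − [1,7] + [1,6],
  ∂[2,6,8] = [6,8] − [2,8] + [2,6].
As a 16×14 matrix over Z this has rank 9, with invariant factors (1,1,1,1,1,1,1,1,1).

∂_3: C_3 → C_2 sends each 3-simplex σ to the alternating sum Σ_i (−1)^i (σ with its i-th vertex removed). For instance
  ∂[1,2,6,7] = [2,6,7] − [1,6,7] + [1,2,7] − [1,2,6],
  ∂[1,2,7,8] = [2,7,8] − [1,7,8] + [1,2,8] − [1,2,7].
The 14×5 boundary matrix has rank 4 and Smith normal form diag(1,1,1,1).

Now H_k = ker ∂_k / im ∂_{k+1}, so:

  H_0: rank C_0 − rank ∂_1 = 9 − 7 = 2, and the invariant factors of ∂_1 are all 1, so H_0 ≅ Z^2.
  H_1: rank ker ∂_1 − rank ∂_2 = (16 − 7) − 9 = 0, and the invariant factors of ∂_2 are all 1, so H_1 ≅ 0.
  H_2: rank ker ∂_2 − rank ∂_3 = (14 − 9) − 4 = 1, and the invariant factors of ∂_3 are all 1, so H_2 ≅ Z.
  H_3: rank ker ∂_3 − rank ∂_4 = (5 − 4) − 0 = 1, and there is no ∂_4, so H_3 ≅ Z.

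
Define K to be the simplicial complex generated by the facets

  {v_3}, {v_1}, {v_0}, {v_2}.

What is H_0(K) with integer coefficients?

Take the total order v_0 < v_1 < v_2 < v_3 on the vertex set. Then K (dimension 0) consists of the simplices:

  0-simplices (4): [v_0], [v_1], [v_2], [v_3]

so the chain groups are C_0 ≅ Z^4.

From H_k ≅ ker(∂_k) / im(∂_{k+1}) we obtain:

  H_0: rank C_0 − rank ∂_1 = 4 − 0 = 4, and there is no ∂_1, so H_0 = Z^4.

H_0 ≅ Z^4.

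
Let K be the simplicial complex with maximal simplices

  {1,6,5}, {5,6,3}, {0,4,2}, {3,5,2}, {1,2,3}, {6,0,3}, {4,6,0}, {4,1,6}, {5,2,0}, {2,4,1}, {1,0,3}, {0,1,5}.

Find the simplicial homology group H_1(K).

Order the vertices as 0 < 1 < 2 < 3 < 4 < 5 < 6. Listing each simplex with vertices in this order, K has dimension 2 with simplices:

  0-simplices (7): [0], [1], [2], [3], [4], [5], [6]
  1-simplices (18): [0,1], [0,2], [0,3], [0,4], [0,5], [0,6], [1,2], [1,3], [1,4], [1,5], [1,6], [2,3], [2,4], [2,5], [3,5], [3,6], [4,6], [5,6]
  2-simplices (12): [0,1,3], [0,1,5], [0,2,4], [0,2,5], [0,3,6], [0,4,6], [1,2,3], [1,2,4], [1,4,6], [1,5,6], [2,3,5], [3,5,6]

giving chain groups C_0 ≅ Z^7, C_1 ≅ Z^18, C_2 ≅ Z^12.

The boundary map ∂_1: C_1 → C_0 sends each edge [p,q] (with p < q) to q − p. For instance
  ∂[1,5] = [5] − [1].
As a 7×18 matrix over Z this has rank 6, with invariant factors (1,1,1,1,1,1).

∂_2: C_2 → C_1 acts by ∂[p,q,r] = [q,r] − [p,r] + [p,q]. For instance
  ∂[0,1,3] = [1,3] − [0,3] + [0,1],
  ∂[0,3,6] = [3,6] − [0,6] + [0,3].
This gives a 18×12 integer matrix of rank 12; reducing to Smith normal form yields diagonal entries (1,1,1,1,1,1,1,1,1,1,1,2).

Now H_k = ker ∂_k / im ∂_{k+1}, so:

  H_1: rank ker ∂_1 − rank ∂_2 = (18 − 6) − 12 = 0, and ∂_2 has invariant factor 2 > 1, so H_1 = Z/2Z.

H_1 = Z/2Z.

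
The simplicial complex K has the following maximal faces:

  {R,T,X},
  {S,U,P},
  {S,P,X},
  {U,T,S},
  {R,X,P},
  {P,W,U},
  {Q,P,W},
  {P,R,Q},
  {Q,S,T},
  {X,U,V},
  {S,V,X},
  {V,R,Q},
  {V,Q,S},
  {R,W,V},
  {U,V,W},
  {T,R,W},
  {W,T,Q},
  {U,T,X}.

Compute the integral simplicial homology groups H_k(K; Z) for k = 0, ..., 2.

H_0 ≅ Z,  H_1 ≅ Z ⊕ Z/2,  H_2 = 0.

We work with the vertex ordering P < Q < R < S < T < U < V < W < X. The simplices of K, each written with vertices in increasing order, are:

  0-simplices (9): P, Q, R, S, T, U, V, W, X
  1-simplices (27): PQ, PR, PS, PU, PW, PX, QR, QS, QT, QV, QW, RT, RV, RW, RX, ST, SU, SV, SX, TU, TW, TX, UV, UW, UX, VW, VX
  2-simplices (18): PQR, PQW, PRX, PSU, PSX, PUW, QRV, QST, QSV, QTW, RTW, RTX, RVW, STU, SVX, TUX, UVW, UVX

Hence C_0 ≅ Z^9, C_1 ≅ Z^27, C_2 ≅ Z^18.

Boundary ∂_1: C_1 → C_0 is given by ∂[p,q] = [q] − [p].
The resulting 9×27 matrix has rank 8, and its Smith normal form has invariant factors (1,1,1,1,1,1,1,1).

∂_2: C_2 → C_1 maps a triangle to the signed sum of its edges. For instance
  ∂PQR = QR − PR + PQ,
  ∂RTW = TW − RW + RT.
The 27×18 boundary matrix has rank 18 and Smith normal form diag(1,1,1,1,1,1,1,1,1,1,1,1,1,1,1,1,1,2).

Reading off H_k = ker ∂_k / im ∂_{k+1}:

  H_0: rank C_0 − rank ∂_1 = 9 − 8 = 1, and the invariant factors of ∂_1 are all 1, so H_0 ≅ Z.
  H_1: rank ker ∂_1 − rank ∂_2 = (27 − 8) − 18 = 1, and ∂_2 has invariant factor 2 > 1, so H_1 ≅ Z ⊕ Z/2.
  H_2: rank ker ∂_2 − rank ∂_3 = (18 − 18) − 0 = 0, and there is no ∂_3, so H_2 ≅ 0.

As a check, the Euler characteristic is 9 − 27 + 18 = 0, which agrees with 1 − 1 + 0 = 0.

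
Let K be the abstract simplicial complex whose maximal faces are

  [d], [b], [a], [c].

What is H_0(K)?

H_0 ≅ Z^4.

We work with the vertex ordering a < b < c < d. The simplices of K, each written with vertices in increasing order, are:

  0-simplices (4): a, b, c, d

so the chain groups are C_0 ≅ Z^4.

Now H_k = ker ∂_k / im ∂_{k+1}, so:

  H_0: rank C_0 − rank ∂_1 = 4 − 0 = 4, and there is no ∂_1, so H_0 = Z^4.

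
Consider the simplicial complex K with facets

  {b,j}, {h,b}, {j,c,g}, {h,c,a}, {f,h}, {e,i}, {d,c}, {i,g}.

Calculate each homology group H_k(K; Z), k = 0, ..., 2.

H_0 ≅ Z,  H_1 ≅ Z,  H_2 = 0.

Order the vertices as a < b < c < d < e < f < g < h < i < j. Listing each simplex with vertices in this order, K has dimension 2 with simplices:

  0-simplices (10): a, b, c, d, e, f, g, h, i, j
  1-simplices (12): ac, ah, bh, bj, cd, cg, ch, cj, ei, fh, gi, gj
  2-simplices (2): ach, cgj

so the chain groups are C_0 ≅ Z^10, C_1 ≅ Z^12, C_2 ≅ Z^2.

The boundary map ∂_1: C_1 → C_0 maps an edge to its endpoints' difference, ∂[p,q] = q − p. For instance
  ∂ah = h − a.
This gives a 10×12 integer matrix of rank 9; reducing to Smith normal form yields diagonal entries (1,1,1,1,1,1,1,1,1).

The boundary map ∂_2: C_2 → C_1 sends each 2-simplex [p,q,r] to [q,r] − [p,r] + [p,q]. For instance
  ∂cgj = gj − cj + cg,
  ∂ach = ch − ah + ac.
The 12×2 boundary matrix has rank 2 and Smith normal form diag(1,1).

Computing H_k = (kernel of ∂_k) / (image of ∂_{k+1}):

  H_0: rank C_0 − rank ∂_1 = 10 − 9 = 1, and the invariant factors of ∂_1 are all 1, so H_0 ≅ Z.
  H_1: rank ker ∂_1 − rank ∂_2 = (12 − 9) − 2 = 1, and the invariant factors of ∂_2 are all 1, so H_1 ≅ Z.
  H_2: rank ker ∂_2 − rank ∂_3 = (2 − 2) − 0 = 0, and there is no ∂_3, so H_2 ≅ 0.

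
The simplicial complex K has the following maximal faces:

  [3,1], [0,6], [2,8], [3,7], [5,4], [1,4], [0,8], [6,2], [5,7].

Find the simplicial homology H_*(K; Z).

H_0 ≅ Z^2,  H_1 ≅ Z^2.

Take the total order 0 < 1 < 2 < 3 < 4 < 5 < 6 < 7 < 8 on the vertex set. Then K (dimension 1) consists of the simplices:

  0-simplices (9): [0], [1], [2], [3], [4], [5], [6], [7], [8]
  1-simplices (9): [0,6], [0,8], [1,3], [1,4], [2,6], [2,8], [3,7], [4,5], [5,7]

giving chain groups C_0 ≅ Z^9, C_1 ≅ Z^9.

The boundary map ∂_1: C_1 → C_0 maps an edge to its endpoints' difference, ∂[p,q] = q − p. For instance
  ∂[2,6] = [6] − [2].
The 9×9 boundary matrix has rank 7 and Smith normal form diag(1,1,1,1,1,1,1).

Reading off H_k = ker ∂_k / im ∂_{k+1}:

  H_0: rank C_0 − rank ∂_1 = 9 − 7 = 2, and the invariant factors of ∂_1 are all 1, so H_0 = Z^2.
  H_1: rank ker ∂_1 − rank ∂_2 = (9 − 7) − 0 = 2, and there is no ∂_2, so H_1 = Z^2.

(K is a triangulation of the disjoint union of the circle S^1 and the circle S^1.)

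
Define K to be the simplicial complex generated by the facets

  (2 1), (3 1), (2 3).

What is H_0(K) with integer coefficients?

We work with the vertex ordering 1 < 2 < 3. The simplices of K, each written with vertices in increasing order, are:

  0-simplices (3): [1], [2], [3]
  1-simplices (3): [1,2], [1,3], [2,3]

so the chain groups are C_0 ≅ Z^3, C_1 ≅ Z^3.

Boundary ∂_1: C_1 → C_0 sends each edge [p,q] (with p < q) to q − p. For instance
  ∂[1,3] = [3] − [1].
The resulting 3×3 matrix has rank 2, and its Smith normal form has invariant factors (1,1).

Now H_k = ker ∂_k / im ∂_{k+1}, so:

  H_0: rank C_0 − rank ∂_1 = 3 − 2 = 1, and the invariant factors of ∂_1 are all 1, so H_0 = Z.

H_0 = Z.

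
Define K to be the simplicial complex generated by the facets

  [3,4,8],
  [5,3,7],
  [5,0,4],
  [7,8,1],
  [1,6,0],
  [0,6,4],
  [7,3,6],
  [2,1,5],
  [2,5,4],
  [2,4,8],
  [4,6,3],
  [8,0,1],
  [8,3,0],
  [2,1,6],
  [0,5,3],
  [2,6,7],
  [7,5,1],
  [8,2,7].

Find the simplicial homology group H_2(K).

We work with the vertex ordering 0 < 1 < 2 < 3 < 4 < 5 < 6 < 7 < 8. The simplices of K, each written with vertices in increasing order, are:

  0-simplices (9): [0], [1], [2], [3], [4], [5], [6], [7], [8]
  1-simplices (27): (27 of them)
  2-simplices (18): [0,1,6], [0,1,8], [0,3,5], [0,3,8], [0,4,5], [0,4,6], [1,2,5], [1,2,6], [1,5,7], [1,7,8], [2,4,5], [2,4,8], [2,6,7], [2,7,8], [3,4,6], [3,4,8], [3,5,7], [3,6,7]

Hence C_0 ≅ Z^9, C_1 ≅ Z^27, C_2 ≅ Z^18.

∂_1: C_1 → C_0 sends each edge [p,q] (with p < q) to q − p. For instance
  ∂[2,8] = [8] − [2].
This gives a 9×27 integer matrix of rank 8; reducing to Smith normal form yields diagonal entries (1,1,1,1,1,1,1,1).

∂_2: C_2 → C_1 maps a triangle to the signed sum of its edges. For instance
  ∂[3,5,7] = [5,7] − [3,7] + [3,5],
  ∂[1,5,7] = [5,7] − [1,7] + [1,5].
This gives a 27×18 integer matrix of rank 18; reducing to Smith normal form yields diagonal entries (1,1,1,1,1,1,1,1,1,1,1,1,1,1,1,1,1,2).

From H_k ≅ ker(∂_k) / im(∂_{k+1}) we obtain:

  H_2: rank ker ∂_2 − rank ∂_3 = (18 − 18) − 0 = 0, and there is no ∂_3, so H_2 ≅ 0.

H_2 ≅ 0.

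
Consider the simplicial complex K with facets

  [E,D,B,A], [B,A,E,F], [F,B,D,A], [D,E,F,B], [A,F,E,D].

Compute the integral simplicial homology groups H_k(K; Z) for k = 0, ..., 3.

K has 5 vertices, 10 edges, 10 triangles, 5 3-simplices.
rank ∂_0 = 0, rank ∂_1 = 4 ⇒ b_0 = 5 − 0 − 4 = 1; all invariant factors of ∂_1 are 1 so no torsion. So H_0 = Z.
rank ∂_1 = 4, rank ∂_2 = 6 ⇒ b_1 = 10 − 4 − 6 = 0; all invariant factors of ∂_2 are 1 so no torsion. So H_1 = 0.
rank ∂_2 = 6, rank ∂_3 = 4 ⇒ b_2 = 10 − 6 − 4 = 0; all invariant factors of ∂_3 are 1 so no torsion. So H_2 = 0.
rank ∂_3 = 4, rank ∂_4 = 0 ⇒ b_3 = 5 − 4 − 0 = 1. So H_3 = Z.

H_0 = Z,  H_1 = 0,  H_2 = 0,  H_3 = Z.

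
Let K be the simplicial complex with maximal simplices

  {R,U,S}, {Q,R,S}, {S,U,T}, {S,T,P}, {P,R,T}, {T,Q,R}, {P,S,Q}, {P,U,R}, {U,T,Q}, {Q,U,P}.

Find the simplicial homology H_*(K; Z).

H_0 ≅ Z,  H_1 ≅ Z/2Z,  H_2 = 0.

Fix the vertex order P < Q < R < S < T < U and write every simplex with vertices in increasing order. Then dim K = 2 and the simplices of K are:

  0-simplices (6): P, Q, R, S, T, U
  1-simplices (15): PQ, PR, PS, PT, PU, QR, QS, QT, QU, RS, RT, RU, ST, SU, TU
  2-simplices (10): PQS, PQU, PRT, PRU, PST, QRS, QRT, QTU, RSU, STU

so the chain groups are C_0 ≅ Z^6, C_1 ≅ Z^15, C_2 ≅ Z^10.

∂_1: C_1 → C_0 sends each edge [p,q] (with p < q) to q − p. For instance
  ∂PQ = Q − P.
The 6×15 boundary matrix has rank 5 and Smith normal form diag(1,1,1,1,1).

∂_2: C_2 → C_1 sends each 2-simplex [p,q,r] to [q,r] − [p,r] + [p,q]. For instance
  ∂PST = ST − PT + PS,
  ∂PQS = QS − PS + PQ.
This gives a 15×10 integer matrix of rank 10; reducing to Smith normal form yields diagonal entries (1,1,1,1,1,1,1,1,1,2).

Computing H_k = (kernel of ∂_k) / (image of ∂_{k+1}):

  H_0: rank C_0 − rank ∂_1 = 6 − 5 = 1, and the invariant factors of ∂_1 are all 1, so H_0 = Z.
  H_1: rank ker ∂_1 − rank ∂_2 = (15 − 5) − 10 = 0, and ∂_2 has invariant factor 2 > 1, so H_1 = Z/2Z.
  H_2: rank ker ∂_2 − rank ∂_3 = (10 − 10) − 0 = 0, and there is no ∂_3, so H_2 = 0.

As a check, the Euler characteristic is 6 − 15 + 10 = 1, which agrees with 1 − 0 + 0 = 1.
(K is a triangulation of the real projective plane RP^2.)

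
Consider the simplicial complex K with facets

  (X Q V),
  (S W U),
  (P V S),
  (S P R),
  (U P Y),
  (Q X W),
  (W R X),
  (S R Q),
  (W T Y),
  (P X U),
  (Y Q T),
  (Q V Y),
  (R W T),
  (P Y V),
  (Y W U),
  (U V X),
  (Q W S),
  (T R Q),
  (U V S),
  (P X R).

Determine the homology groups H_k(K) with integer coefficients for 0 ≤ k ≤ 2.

H_0 = Z,  H_1 = Z ⊕ Z/2,  H_2 = 0.

Take the total order P < Q < R < S < T < U < V < W < X < Y on the vertex set. Then K (dimension 2) consists of the simplices:

  0-simplices (10): P, Q, R, S, T, U, V, W, X, Y
  1-simplices (30): PR, PS, PU, PV, PX, PY, QR, QS, QT, QV, QW, QX, QY, RS, RT, RW, RX, SU, SV, SW, TW, TY, UV, UW, UX, UY, VX, VY, WX, WY
  2-simplices (20): PRS, PRX, PSV, PUX, PUY, PVY, QRS, QRT, QSW, QTY, QVX, QVY, QWX, RTW, RWX, SUV, SUW, TWY, UVX, UWY

Hence C_0 ≅ Z^10, C_1 ≅ Z^30, C_2 ≅ Z^20.

The boundary map ∂_1: C_1 → C_0 is given by ∂[p,q] = [q] − [p].
As a 10×30 matrix over Z this has rank 9, with invariant factors (1,1,1,1,1,1,1,1,1).

Boundary ∂_2: C_2 → C_1 acts by ∂[p,q,r] = [q,r] − [p,r] + [p,q]. For instance
  ∂QRT = RT − QT + QR,
  ∂PUY = UY − PY + PU.
As a 30×20 matrix over Z this has rank 20, with invariant factors (1,1,1,1,1,1,1,1,1,1,1,1,1,1,1,1,1,1,1,2).

Computing H_k = (kernel of ∂_k) / (image of ∂_{k+1}):

  H_0: rank C_0 − rank ∂_1 = 10 − 9 = 1, and the invariant factors of ∂_1 are all 1, so H_0 ≅ Z.
  H_1: rank ker ∂_1 − rank ∂_2 = (30 − 9) − 20 = 1, and ∂_2 has invariant factor 2 > 1, so H_1 ≅ Z ⊕ Z/2.
  H_2: rank ker ∂_2 − rank ∂_3 = (20 − 20) − 0 = 0, and there is no ∂_3, so H_2 ≅ 0.

(K is a triangulation of the Klein bottle.)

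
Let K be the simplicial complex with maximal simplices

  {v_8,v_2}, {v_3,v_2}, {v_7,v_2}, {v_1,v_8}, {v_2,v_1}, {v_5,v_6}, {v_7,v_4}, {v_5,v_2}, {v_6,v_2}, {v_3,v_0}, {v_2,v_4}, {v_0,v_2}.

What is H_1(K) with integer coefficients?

H_1 ≅ Z^4.

We work with the vertex ordering v_0 < v_1 < v_2 < v_3 < v_4 < v_5 < v_6 < v_7 < v_8. The simplices of K, each written with vertices in increasing order, are:

  0-simplices (9): [v_0], [v_1], [v_2], [v_3], [v_4], [v_5], [v_6], [v_7], [v_8]
  1-simplices (12): [v_0,v_2], [v_0,v_3], [v_1,v_2], [v_1,v_8], [v_2,v_3], [v_2,v_4], [v_2,v_5], [v_2,v_6], [v_2,v_7], [v_2,v_8], [v_4,v_7], [v_5,v_6]

Hence C_0 ≅ Z^9, C_1 ≅ Z^12.

∂_1: C_1 → C_0 is given by ∂[p,q] = [q] − [p].
This gives a 9×12 integer matrix of rank 8; reducing to Smith normal form yields diagonal entries (1,1,1,1,1,1,1,1).

Reading off H_k = ker ∂_k / im ∂_{k+1}:

  H_1: rank ker ∂_1 − rank ∂_2 = (12 − 8) − 0 = 4, and there is no ∂_2, so H_1 = Z^4.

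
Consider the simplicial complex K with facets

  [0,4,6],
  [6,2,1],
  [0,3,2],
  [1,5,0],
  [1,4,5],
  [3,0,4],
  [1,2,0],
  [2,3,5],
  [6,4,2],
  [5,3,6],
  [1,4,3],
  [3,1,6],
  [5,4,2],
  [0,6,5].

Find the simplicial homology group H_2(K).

H_2 = Z.

We work with the vertex ordering 0 < 1 < 2 < 3 < 4 < 5 < 6. The simplices of K, each written with vertices in increasing order, are:

  0-simplices (7): [0], [1], [2], [3], [4], [5], [6]
  1-simplices (21): [0,1], [0,2], [0,3], [0,4], [0,5], [0,6], [1,2], [1,3], [1,4], [1,5], [1,6], [2,3], [2,4], [2,5], [2,6], [3,4], [3,5], [3,6], [4,5], [4,6], [5,6]
  2-simplices (14): [0,1,2], [0,1,5], [0,2,3], [0,3,4], [0,4,6], [0,5,6], [1,2,6], [1,3,4], [1,3,6], [1,4,5], [2,3,5], [2,4,5], [2,4,6], [3,5,6]

Hence C_0 ≅ Z^7, C_1 ≅ Z^21, C_2 ≅ Z^14.

The boundary map ∂_1: C_1 → C_0 is given by ∂[p,q] = [q] − [p].
The 7×21 boundary matrix has rank 6 and Smith normal form diag(1,1,1,1,1,1).

The boundary map ∂_2: C_2 → C_1 acts by ∂[p,q,r] = [q,r] − [p,r] + [p,q]. For instance
  ∂[1,3,4] = [3,4] − [1,4] + [1,3],
  ∂[0,2,3] = [2,3] − [0,3] + [0,2].
As a 21×14 matrix over Z this has rank 13, with invariant factors (1,1,1,1,1,1,1,1,1,1,1,1,1).

Now H_k = ker ∂_k / im ∂_{k+1}, so:

  H_2: rank ker ∂_2 − rank ∂_3 = (14 − 13) − 0 = 1, and there is no ∂_3, so H_2 ≅ Z.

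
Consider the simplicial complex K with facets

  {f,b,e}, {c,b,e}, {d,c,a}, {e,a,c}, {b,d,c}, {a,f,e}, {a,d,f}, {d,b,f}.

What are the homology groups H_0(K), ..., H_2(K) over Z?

H_0 = Z,  H_1 = 0,  H_2 = Z.

We work with the vertex ordering a < b < c < d < e < f. The simplices of K, each written with vertices in increasing order, are:

  0-simplices (6): a, b, c, d, e, f
  1-simplices (12): ac, ad, ae, af, bc, bd, be, bf, cd, ce, df, ef
  2-simplices (8): acd, ace, adf, aef, bcd, bce, bdf, bef

Hence C_0 ≅ Z^6, C_1 ≅ Z^12, C_2 ≅ Z^8.

∂_1: C_1 → C_0 maps an edge to its endpoints' difference, ∂[p,q] = q − p. For instance
  ∂ce = e − c.
As a 6×12 matrix over Z this has rank 5, with invariant factors (1,1,1,1,1).

∂_2: C_2 → C_1 sends each 2-simplex [p,q,r] to [q,r] − [p,r] + [p,q]. For instance
  ∂bcd = cd − bd + bc,
  ∂aef = ef − af + ae.
As a 12×8 matrix over Z this has rank 7, with invariant factors (1,1,1,1,1,1,1).

From H_k ≅ ker(∂_k) / im(∂_{k+1}) we obtain:

  H_0: rank C_0 − rank ∂_1 = 6 − 5 = 1, and the invariant factors of ∂_1 are all 1, so H_0 ≅ Z.
  H_1: rank ker ∂_1 − rank ∂_2 = (12 − 5) − 7 = 0, and the invariant factors of ∂_2 are all 1, so H_1 ≅ 0.
  H_2: rank ker ∂_2 − rank ∂_3 = (8 − 7) − 0 = 1, and there is no ∂_3, so H_2 ≅ Z.

As a check, the Euler characteristic is 6 − 12 + 8 = 2, which agrees with 1 − 0 + 1 = 2.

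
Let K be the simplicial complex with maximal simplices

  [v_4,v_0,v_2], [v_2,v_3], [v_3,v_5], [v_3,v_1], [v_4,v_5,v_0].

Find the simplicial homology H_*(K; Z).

H_0 ≅ Z,  H_1 ≅ Z,  H_2 = 0.

Take the total order v_0 < v_1 < v_2 < v_3 < v_4 < v_5 on the vertex set. Then K (dimension 2) consists of the simplices:

  0-simplices (6): [v_0], [v_1], [v_2], [v_3], [v_4], [v_5]
  1-simplices (8): [v_0,v_2], [v_0,v_4], [v_0,v_5], [v_1,v_3], [v_2,v_3], [v_2,v_4], [v_3,v_5], [v_4,v_5]
  2-simplices (2): [v_0,v_2,v_4], [v_0,v_4,v_5]

so the chain groups are C_0 ≅ Z^6, C_1 ≅ Z^8, C_2 ≅ Z^2.

Boundary ∂_1: C_1 → C_0 sends each edge [p,q] (with p < q) to q − p.
The resulting 6×8 matrix has rank 5, and its Smith normal form has invariant factors (1,1,1,1,1).

The boundary map ∂_2: C_2 → C_1 acts by ∂[p,q,r] = [q,r] − [p,r] + [p,q]. For instance
  ∂[v_0,v_2,v_4] = [v_2,v_4] − [v_0,v_4] + [v_0,v_2],
  ∂[v_0,v_4,v_5] = [v_4,v_5] − [v_0,v_5] + [v_0,v_4].
The resulting 8×2 matrix has rank 2, and its Smith normal form has invariant factors (1,1).

From H_k ≅ ker(∂_k) / im(∂_{k+1}) we obtain:

  H_0: rank C_0 − rank ∂_1 = 6 − 5 = 1, and the invariant factors of ∂_1 are all 1, so H_0 = Z.
  H_1: rank ker ∂_1 − rank ∂_2 = (8 − 5) − 2 = 1, and the invariant factors of ∂_2 are all 1, so H_1 = Z.
  H_2: rank ker ∂_2 − rank ∂_3 = (2 − 2) − 0 = 0, and there is no ∂_3, so H_2 = 0.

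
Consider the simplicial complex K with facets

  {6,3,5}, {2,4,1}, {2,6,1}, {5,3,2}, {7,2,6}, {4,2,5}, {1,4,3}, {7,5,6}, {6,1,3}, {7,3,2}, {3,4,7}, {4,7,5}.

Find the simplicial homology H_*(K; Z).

Take the total order 1 < 2 < 3 < 4 < 5 < 6 < 7 on the vertex set. Then K (dimension 2) consists of the simplices:

  0-simplices (7): [1], [2], [3], [4], [5], [6], [7]
  1-simplices (18): [1,2], [1,3], [1,4], [1,6], [2,3], [2,4], [2,5], [2,6], [2,7], [3,4], [3,5], [3,6], [3,7], [4,5], [4,7], [5,6], [5,7], [6,7]
  2-simplices (12): [1,2,4], [1,2,6], [1,3,4], [1,3,6], [2,3,5], [2,3,7], [2,4,5], [2,6,7], [3,4,7], [3,5,6], [4,5,7], [5,6,7]

giving chain groups C_0 ≅ Z^7, C_1 ≅ Z^18, C_2 ≅ Z^12.

Boundary ∂_1: C_1 → C_0 sends each edge [p,q] (with p < q) to q − p.
The 7×18 boundary matrix has rank 6 and Smith normal form diag(1,1,1,1,1,1).

The boundary map ∂_2: C_2 → C_1 maps a triangle to the signed sum of its edges. For instance
  ∂[1,3,4] = [3,4] − [1,4] + [1,3],
  ∂[1,3,6] = [3,6] − [1,6] + [1,3].
The resulting 18×12 matrix has rank 12, and its Smith normal form has invariant factors (1,1,1,1,1,1,1,1,1,1,1,2).

Now H_k = ker ∂_k / im ∂_{k+1}, so:

  H_0: rank C_0 − rank ∂_1 = 7 − 6 = 1, and the invariant factors of ∂_1 are all 1, so H_0 = Z.
  H_1: rank ker ∂_1 − rank ∂_2 = (18 − 6) − 12 = 0, and ∂_2 has invariant factor 2 > 1, so H_1 = Z/2.
  H_2: rank ker ∂_2 − rank ∂_3 = (12 − 12) − 0 = 0, and there is no ∂_3, so H_2 = 0.

H_0 ≅ Z,  H_1 ≅ Z/2,  H_2 = 0.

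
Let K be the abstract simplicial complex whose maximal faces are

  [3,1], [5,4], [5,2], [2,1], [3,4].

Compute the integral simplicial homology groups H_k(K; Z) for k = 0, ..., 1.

Take the total order 1 < 2 < 3 < 4 < 5 on the vertex set. Then K (dimension 1) consists of the simplices:

  0-simplices (5): [1], [2], [3], [4], [5]
  1-simplices (5): [1,2], [1,3], [2,5], [3,4], [4,5]

giving chain groups C_0 ≅ Z^5, C_1 ≅ Z^5.

Boundary ∂_1: C_1 → C_0 maps an edge to its endpoints' difference, ∂[p,q] = q − p. For instance
  ∂[2,5] = [5] − [2].
The 5×5 boundary matrix has rank 4 and Smith normal form diag(1,1,1,1).

Reading off H_k = ker ∂_k / im ∂_{k+1}:

  H_0: rank C_0 − rank ∂_1 = 5 − 4 = 1, and the invariant factors of ∂_1 are all 1, so H_0 = Z.
  H_1: rank ker ∂_1 − rank ∂_2 = (5 − 4) − 0 = 1, and there is no ∂_2, so H_1 = Z.

As a check, the Euler characteristic is 5 − 5 = 0, which agrees with 1 − 1 = 0.

H_0 = Z,  H_1 = Z.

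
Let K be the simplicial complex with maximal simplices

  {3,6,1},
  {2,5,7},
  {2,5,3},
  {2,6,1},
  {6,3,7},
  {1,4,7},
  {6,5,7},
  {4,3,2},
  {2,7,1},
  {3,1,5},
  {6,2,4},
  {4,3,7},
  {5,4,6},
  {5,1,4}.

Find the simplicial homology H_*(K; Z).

H_0 ≅ Z,  H_1 ≅ Z^2,  H_2 ≅ Z.

Take the total order 1 < 2 < 3 < 4 < 5 < 6 < 7 on the vertex set. Then K (dimension 2) consists of the simplices:

  0-simplices (7): [1], [2], [3], [4], [5], [6], [7]
  1-simplices (21): [1,2], [1,3], [1,4], [1,5], [1,6], [1,7], [2,3], [2,4], [2,5], [2,6], [2,7], [3,4], [3,5], [3,6], [3,7], [4,5], [4,6], [4,7], [5,6], [5,7], [6,7]
  2-simplices (14): [1,2,6], [1,2,7], [1,3,5], [1,3,6], [1,4,5], [1,4,7], [2,3,4], [2,3,5], [2,4,6], [2,5,7], [3,4,7], [3,6,7], [4,5,6], [5,6,7]

giving chain groups C_0 ≅ Z^7, C_1 ≅ Z^21, C_2 ≅ Z^14.

Boundary ∂_1: C_1 → C_0 is given by ∂[p,q] = [q] − [p].
The resulting 7×21 matrix has rank 6, and its Smith normal form has invariant factors (1,1,1,1,1,1).

Boundary ∂_2: C_2 → C_1 acts by ∂[p,q,r] = [q,r] − [p,r] + [p,q]. For instance
  ∂[3,6,7] = [6,7] − [3,7] + [3,6],
  ∂[1,3,6] = [3,6] − [1,6] + [1,3].
This gives a 21×14 integer matrix of rank 13; reducing to Smith normal form yields diagonal entries (1,1,1,1,1,1,1,1,1,1,1,1,1).

Reading off H_k = ker ∂_k / im ∂_{k+1}:

  H_0: rank C_0 − rank ∂_1 = 7 − 6 = 1, and the invariant factors of ∂_1 are all 1, so H_0 ≅ Z.
  H_1: rank ker ∂_1 − rank ∂_2 = (21 − 6) − 13 = 2, and the invariant factors of ∂_2 are all 1, so H_1 ≅ Z^2.
  H_2: rank ker ∂_2 − rank ∂_3 = (14 − 13) − 0 = 1, and there is no ∂_3, so H_2 ≅ Z.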